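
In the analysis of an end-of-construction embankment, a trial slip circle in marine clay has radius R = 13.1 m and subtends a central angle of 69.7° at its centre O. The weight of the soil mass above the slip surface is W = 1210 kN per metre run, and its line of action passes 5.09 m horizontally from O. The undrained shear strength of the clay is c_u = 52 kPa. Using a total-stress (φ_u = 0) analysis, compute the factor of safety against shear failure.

Taking moments about the centre O, the resisting moment is provided by the undrained shear strength acting along the arc:
Arc length L_a = R·θ = 13.1·(69.7°·π/180) = 13.1·1.2165 = 15.94 m
M_R = c_u·L_a·R = 52·15.94·13.1 = 10855.7 kN·m/m
M_D = W·d = 1210·5.09 = 6158.9 kN·m/m
FS = M_R / M_D = 10855.7 / 6158.9 = 1.763

FS = 1.76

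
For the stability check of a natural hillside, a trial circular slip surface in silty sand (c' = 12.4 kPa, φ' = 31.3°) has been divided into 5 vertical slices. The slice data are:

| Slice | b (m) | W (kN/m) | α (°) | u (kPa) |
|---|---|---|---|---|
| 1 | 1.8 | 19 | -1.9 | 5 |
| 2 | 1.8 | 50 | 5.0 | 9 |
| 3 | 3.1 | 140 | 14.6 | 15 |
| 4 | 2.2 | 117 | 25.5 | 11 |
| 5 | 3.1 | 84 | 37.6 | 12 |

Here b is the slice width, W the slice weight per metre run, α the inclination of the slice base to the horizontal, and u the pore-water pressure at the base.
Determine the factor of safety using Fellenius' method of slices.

FS = 2.15

Ordinary method of slices: FS = Σ[c'·Δl_i + (W_i cosα_i − u_i·Δl_i)·tanφ'] / Σ W_i sinα_i, with Δl_i = b_i / cosα_i.
Slice 1: Δl = 1.8/cos(-1.9°) = 1.801 m; N'_1 = 19·cos(-1.9°) − 5·1.801 = 10.0; c'Δl = 22.33; W sinα = -0.6
Slice 2: Δl = 1.8/cos5.0° = 1.807 m; N'_2 = 50·cos5.0° − 9·1.807 = 33.5; c'Δl = 22.41; W sinα = 4.4
Slice 3: Δl = 3.1/cos14.6° = 3.203 m; N'_3 = 140·cos14.6° − 15·3.203 = 87.4; c'Δl = 39.72; W sinα = 35.3
Slice 4: Δl = 2.2/cos25.5° = 2.437 m; N'_4 = 117·cos25.5° − 11·2.437 = 78.8; c'Δl = 30.22; W sinα = 50.4
Slice 5: Δl = 3.1/cos37.6° = 3.913 m; N'_5 = 84·cos37.6° − 12·3.913 = 19.6; c'Δl = 48.52; W sinα = 51.3
Σc'Δl = 163.2 kN/m; ΣN' = 229.4 kN/m; ΣW sinα = 140.6 kN/m
Resisting = 163.2 + 229.4·tan31.3° = 163.2 + 139.4 = 302.6 kN/m
FS = 302.6 / 140.6 = 2.152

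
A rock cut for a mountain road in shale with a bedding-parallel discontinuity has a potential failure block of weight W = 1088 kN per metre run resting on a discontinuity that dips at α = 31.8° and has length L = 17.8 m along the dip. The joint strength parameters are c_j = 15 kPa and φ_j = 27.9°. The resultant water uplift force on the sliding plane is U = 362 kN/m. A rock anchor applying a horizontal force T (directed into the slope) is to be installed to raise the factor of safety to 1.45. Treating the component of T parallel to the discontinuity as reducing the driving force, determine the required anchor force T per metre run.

T = 176 kN/m

Resolving forces along and normal to the sliding plane, with the horizontal anchor force T adding T·sinα to the effective normal force and T·cosα acting up the plane against the driving force:
FS = [c_jL + (W cosα − U + T sinα) tanφ_j] / [W sinα − T cosα]
Without the anchor: N' = 562.7 kN/m, driving T_d = 573.3 kN/m, resisting R = 15·17.8 + 562.7·tan27.9° = 564.9 kN/m, FS = 0.99.
Setting FS = 1.45 and solving for T:
1.45·(573.3 − T cos31.8°) = 564.9 + T sin31.8°·tan27.9°
T·(sin31.8°·tan27.9° + 1.45·cos31.8°) = 1.45·573.3 − 564.9
T·(0.5270·0.5295 + 1.45·0.8499) = 831.3 − 564.9 = 266.4
T·1.5114 = 266.4
T = 176.3 kN/m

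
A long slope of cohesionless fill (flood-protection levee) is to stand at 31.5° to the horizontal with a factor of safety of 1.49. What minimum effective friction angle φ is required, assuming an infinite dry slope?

φ = 42.4°

FS = tanφ/tanβ ⇒ tanφ = FS · tanβ = 1.49 · tan31.5° = 0.9131
φ = arctan(0.9131) = 42.40°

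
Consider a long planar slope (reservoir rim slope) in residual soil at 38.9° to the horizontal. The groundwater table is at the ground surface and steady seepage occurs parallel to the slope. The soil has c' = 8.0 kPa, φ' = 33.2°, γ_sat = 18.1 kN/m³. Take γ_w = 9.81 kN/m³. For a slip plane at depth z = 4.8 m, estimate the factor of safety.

With seepage parallel to the slope and the water table at the surface, the effective normal stress on the slip plane uses the buoyant unit weight γ' = γ_sat − γ_w while the driving shear stress uses γ_sat:
FS = [c' + γ' z cos²β tanφ'] / [γ_sat z sinβ cosβ]
γ' = 18.1 − 9.81 = 8.29 kN/m³
Numerator = 8.0 + 8.29·4.8·cos²38.9°·tan33.2° = 8.0 + 8.29·4.8·0.6057·0.6544 = 23.771 kPa
Denominator = 18.1·4.8·sin38.9°·cos38.9° = 18.1·4.8·0.6280·0.7782 = 42.459 kPa
FS = 23.771 / 42.459 = 0.560

FS = 0.56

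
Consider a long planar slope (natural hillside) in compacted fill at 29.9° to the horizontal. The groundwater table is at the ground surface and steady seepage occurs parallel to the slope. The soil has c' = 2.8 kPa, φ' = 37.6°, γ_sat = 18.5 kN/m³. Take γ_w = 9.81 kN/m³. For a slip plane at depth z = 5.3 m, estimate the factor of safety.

With seepage parallel to the slope and the water table at the surface, the effective normal stress on the slip plane uses the buoyant unit weight γ' = γ_sat − γ_w while the driving shear stress uses γ_sat:
FS = [c' + γ' z cos²β tanφ'] / [γ_sat z sinβ cosβ]
γ' = 18.5 − 9.81 = 8.69 kN/m³
Numerator = 2.8 + 8.69·5.3·cos²29.9°·tan37.6° = 2.8 + 8.69·5.3·0.7515·0.7701 = 29.455 kPa
Denominator = 18.5·5.3·sin29.9°·cos29.9° = 18.5·5.3·0.4985·0.8669 = 42.371 kPa
FS = 29.455 / 42.371 = 0.695

FS = 0.70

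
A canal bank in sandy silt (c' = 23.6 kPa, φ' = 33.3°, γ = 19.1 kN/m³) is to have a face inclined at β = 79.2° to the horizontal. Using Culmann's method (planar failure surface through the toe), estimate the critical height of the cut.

Culmann's analysis gives the critical failure plane at α_cr = (β + φ')/2 = (79.2 + 33.3)/2 = 56.2°, and the critical height
H_c = (4c'/γ) · sinβ cosφ' / [1 − cos(β − φ')]
    = (4·23.6/19.1) · sin79.2°·cos33.3° / [1 − cos(45.9°)]
    = 4.942 · 0.9823·0.8358 / [1 − 0.6959]
    = 4.942 · 0.8210 / 0.3041
    = 13.34 m

H_c = 13.34 m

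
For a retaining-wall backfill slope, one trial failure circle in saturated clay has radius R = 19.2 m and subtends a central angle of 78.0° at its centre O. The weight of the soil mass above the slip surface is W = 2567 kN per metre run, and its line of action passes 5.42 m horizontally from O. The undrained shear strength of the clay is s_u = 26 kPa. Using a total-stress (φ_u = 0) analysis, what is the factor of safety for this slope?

FS = 0.94

Taking moments about the centre O, the resisting moment is provided by the undrained shear strength acting along the arc:
Arc length L_a = R·θ = 19.2·(78.0°·π/180) = 19.2·1.3614 = 26.14 m
M_R = s_u·L_a·R = 26·26.14·19.2 = 13048.1 kN·m/m
M_D = W·d = 2567·5.42 = 13913.1 kN·m/m
FS = M_R / M_D = 13048.1 / 13913.1 = 0.938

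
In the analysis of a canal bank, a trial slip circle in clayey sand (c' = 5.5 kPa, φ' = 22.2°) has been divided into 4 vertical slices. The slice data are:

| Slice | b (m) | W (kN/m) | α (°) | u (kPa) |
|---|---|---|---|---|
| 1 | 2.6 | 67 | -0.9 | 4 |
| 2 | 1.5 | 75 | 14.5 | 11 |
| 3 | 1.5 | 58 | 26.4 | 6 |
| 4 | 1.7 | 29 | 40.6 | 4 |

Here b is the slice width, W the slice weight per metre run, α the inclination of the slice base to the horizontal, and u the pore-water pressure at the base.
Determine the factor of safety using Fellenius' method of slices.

FS = 1.80

Ordinary method of slices: FS = Σ[c'·Δl_i + (W_i cosα_i − u_i·Δl_i)·tanφ'] / Σ W_i sinα_i, with Δl_i = b_i / cosα_i.
Slice 1: Δl = 2.6/cos(-0.9°) = 2.600 m; N'_1 = 67·cos(-0.9°) − 4·2.600 = 56.6; c'Δl = 14.30; W sinα = -1.1
Slice 2: Δl = 1.5/cos14.5° = 1.549 m; N'_2 = 75·cos14.5° − 11·1.549 = 55.6; c'Δl = 8.52; W sinα = 18.8
Slice 3: Δl = 1.5/cos26.4° = 1.675 m; N'_3 = 58·cos26.4° − 6·1.675 = 41.9; c'Δl = 9.21; W sinα = 25.8
Slice 4: Δl = 1.7/cos40.6° = 2.239 m; N'_4 = 29·cos40.6° − 4·2.239 = 13.1; c'Δl = 12.31; W sinα = 18.9
Σc'Δl = 44.3 kN/m; ΣN' = 167.1 kN/m; ΣW sinα = 62.4 kN/m
Resisting = 44.3 + 167.1·tan22.2° = 44.3 + 68.2 = 112.6 kN/m
FS = 112.6 / 62.4 = 1.804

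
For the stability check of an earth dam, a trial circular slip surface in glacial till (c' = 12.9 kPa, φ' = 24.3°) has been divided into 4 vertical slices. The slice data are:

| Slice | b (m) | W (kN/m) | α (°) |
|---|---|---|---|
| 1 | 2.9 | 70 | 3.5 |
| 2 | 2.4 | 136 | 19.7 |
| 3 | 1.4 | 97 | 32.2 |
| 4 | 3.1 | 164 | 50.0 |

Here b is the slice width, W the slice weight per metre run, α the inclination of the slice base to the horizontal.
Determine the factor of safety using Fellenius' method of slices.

Ordinary method of slices: FS = Σ[c'·Δl_i + (W_i cosα_i)·tanφ'] / Σ W_i sinα_i, with Δl_i = b_i / cosα_i.
Slice 1: Δl = 2.9/cos3.5° = 2.905 m; N'_1 = 70·cos3.5° = 69.9; c'Δl = 37.48; W sinα = 4.3
Slice 2: Δl = 2.4/cos19.7° = 2.549 m; N'_2 = 136·cos19.7° = 128.0; c'Δl = 32.88; W sinα = 45.8
Slice 3: Δl = 1.4/cos32.2° = 1.654 m; N'_3 = 97·cos32.2° = 82.1; c'Δl = 21.34; W sinα = 51.7
Slice 4: Δl = 3.1/cos50.0° = 4.823 m; N'_4 = 164·cos50.0° = 105.4; c'Δl = 62.21; W sinα = 125.6
Σc'Δl = 153.9 kN/m; ΣN' = 385.4 kN/m; ΣW sinα = 227.4 kN/m
Resisting = 153.9 + 385.4·tan24.3° = 153.9 + 174.0 = 327.9 kN/m
FS = 327.9 / 227.4 = 1.442

FS = 1.44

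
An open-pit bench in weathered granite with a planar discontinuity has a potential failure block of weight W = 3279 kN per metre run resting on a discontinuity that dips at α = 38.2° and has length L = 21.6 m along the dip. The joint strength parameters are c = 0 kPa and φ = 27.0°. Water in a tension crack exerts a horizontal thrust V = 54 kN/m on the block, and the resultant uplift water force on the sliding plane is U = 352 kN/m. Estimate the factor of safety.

Resolving the block weight along and normal to the plane and applying the Mohr–Coulomb strength on the joint:
N' = W cosα − U − V sinα = 3279·cos38.2° − 352 − 54·sin38.2° = 2191.4 kN/m
Driving force T = W sinα + V cosα = 3279·sin38.2° + 54·cos38.2° = 2070.2 kN/m
Resisting force R = c·L + N'·tanφ = 0·21.6 + 2191.4·tan27.0° = 0.0 + 1116.6 = 1116.6 kN/m
FS = R / T = 1116.6 / 2070.2 = 0.539

FS = 0.54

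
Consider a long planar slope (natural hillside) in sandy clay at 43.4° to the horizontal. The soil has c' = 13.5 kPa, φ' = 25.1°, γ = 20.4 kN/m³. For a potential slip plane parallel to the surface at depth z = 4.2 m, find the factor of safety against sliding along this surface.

For an infinite slope with a slip plane parallel to the surface (no pore pressure): FS = [c' + γz cos²β tanφ'] / [γz sinβ cosβ].
γz = 20.4·4.2 = 85.68 kN/m²
Numerator = 13.5 + 85.68·cos²43.4°·tan25.1° = 13.5 + 85.68·0.5279·0.4684 = 34.688 kPa
Denominator = 85.68·sin43.4°·cos43.4° = 85.68·0.6871·0.7266 = 42.773 kPa
FS = 34.688 / 42.773 = 0.811

FS = 0.81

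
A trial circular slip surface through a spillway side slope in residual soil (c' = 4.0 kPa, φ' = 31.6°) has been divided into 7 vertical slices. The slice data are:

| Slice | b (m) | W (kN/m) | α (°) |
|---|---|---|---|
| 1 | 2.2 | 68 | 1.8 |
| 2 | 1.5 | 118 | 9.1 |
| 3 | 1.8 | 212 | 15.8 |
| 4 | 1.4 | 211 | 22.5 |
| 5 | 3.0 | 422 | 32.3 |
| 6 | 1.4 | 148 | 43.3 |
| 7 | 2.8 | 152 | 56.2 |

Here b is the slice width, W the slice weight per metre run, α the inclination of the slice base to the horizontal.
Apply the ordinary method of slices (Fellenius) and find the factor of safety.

Ordinary method of slices: FS = Σ[c'·Δl_i + (W_i cosα_i)·tanφ'] / Σ W_i sinα_i, with Δl_i = b_i / cosα_i.
Slice 1: Δl = 2.2/cos1.8° = 2.201 m; N'_1 = 68·cos1.8° = 68.0; c'Δl = 8.80; W sinα = 2.1
Slice 2: Δl = 1.5/cos9.1° = 1.519 m; N'_2 = 118·cos9.1° = 116.5; c'Δl = 6.08; W sinα = 18.7
Slice 3: Δl = 1.8/cos15.8° = 1.871 m; N'_3 = 212·cos15.8° = 204.0; c'Δl = 7.48; W sinα = 57.7
Slice 4: Δl = 1.4/cos22.5° = 1.515 m; N'_4 = 211·cos22.5° = 194.9; c'Δl = 6.06; W sinα = 80.7
Slice 5: Δl = 3.0/cos32.3° = 3.549 m; N'_5 = 422·cos32.3° = 356.7; c'Δl = 14.20; W sinα = 225.5
Slice 6: Δl = 1.4/cos43.3° = 1.924 m; N'_6 = 148·cos43.3° = 107.7; c'Δl = 7.69; W sinα = 101.5
Slice 7: Δl = 2.8/cos56.2° = 5.033 m; N'_7 = 152·cos56.2° = 84.6; c'Δl = 20.13; W sinα = 126.3
Σc'Δl = 70.4 kN/m; ΣN' = 1132.4 kN/m; ΣW sinα = 612.6 kN/m
Resisting = 70.4 + 1132.4·tan31.6° = 70.4 + 696.6 = 767.1 kN/m
FS = 767.1 / 612.6 = 1.252

FS = 1.25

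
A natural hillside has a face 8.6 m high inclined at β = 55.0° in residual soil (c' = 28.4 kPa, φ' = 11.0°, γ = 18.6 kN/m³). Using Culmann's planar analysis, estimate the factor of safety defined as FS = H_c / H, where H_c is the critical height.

H_c = (4c'/γ) · sinβ cosφ' / [1 − cos(β − φ')]
    = (4·28.4/18.6) · sin55.0°·cos11.0° / [1 − cos44.0°]
    = 6.108 · 0.8041 / 0.2807 = 17.50 m
FS = H_c / H = 17.50 / 8.6 = 2.035

FS = 2.03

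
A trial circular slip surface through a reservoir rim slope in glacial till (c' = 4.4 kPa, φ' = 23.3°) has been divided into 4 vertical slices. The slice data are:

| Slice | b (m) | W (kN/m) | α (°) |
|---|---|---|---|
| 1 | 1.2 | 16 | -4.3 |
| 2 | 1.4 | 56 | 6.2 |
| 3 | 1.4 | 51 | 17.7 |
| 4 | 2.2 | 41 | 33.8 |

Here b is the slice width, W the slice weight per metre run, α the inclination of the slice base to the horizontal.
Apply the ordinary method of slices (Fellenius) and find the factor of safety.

Ordinary method of slices: FS = Σ[c'·Δl_i + (W_i cosα_i)·tanφ'] / Σ W_i sinα_i, with Δl_i = b_i / cosα_i.
Slice 1: Δl = 1.2/cos(-4.3°) = 1.203 m; N'_1 = 16·cos(-4.3°) = 16.0; c'Δl = 5.29; W sinα = -1.2
Slice 2: Δl = 1.4/cos6.2° = 1.408 m; N'_2 = 56·cos6.2° = 55.7; c'Δl = 6.20; W sinα = 6.0
Slice 3: Δl = 1.4/cos17.7° = 1.470 m; N'_3 = 51·cos17.7° = 48.6; c'Δl = 6.47; W sinα = 15.5
Slice 4: Δl = 2.2/cos33.8° = 2.647 m; N'_4 = 41·cos33.8° = 34.1; c'Δl = 11.65; W sinα = 22.8
Σc'Δl = 29.6 kN/m; ΣN' = 154.3 kN/m; ΣW sinα = 43.2 kN/m
Resisting = 29.6 + 154.3·tan23.3° = 29.6 + 66.4 = 96.1 kN/m
FS = 96.1 / 43.2 = 2.225

FS = 2.23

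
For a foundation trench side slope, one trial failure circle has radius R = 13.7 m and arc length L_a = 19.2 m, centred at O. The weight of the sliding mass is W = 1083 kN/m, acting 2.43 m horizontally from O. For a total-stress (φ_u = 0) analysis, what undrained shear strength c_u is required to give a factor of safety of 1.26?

c_u = 12.6 kPa

FS = c_u·L_a·R / (W·d), so c_u = FS·W·d / (L_a·R).
c_u = 1.26·1083·2.43 / (19.20·13.7) = 3315.9 / 263.04 = 12.61 kPa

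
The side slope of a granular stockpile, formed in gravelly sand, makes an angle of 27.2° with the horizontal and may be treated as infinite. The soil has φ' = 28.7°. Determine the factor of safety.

For a dry cohesionless infinite slope the factor of safety is FS = tanφ' / tanβ.
FS = tan28.7° / tan27.2° = 0.5475 / 0.5139 = 1.065

FS = 1.07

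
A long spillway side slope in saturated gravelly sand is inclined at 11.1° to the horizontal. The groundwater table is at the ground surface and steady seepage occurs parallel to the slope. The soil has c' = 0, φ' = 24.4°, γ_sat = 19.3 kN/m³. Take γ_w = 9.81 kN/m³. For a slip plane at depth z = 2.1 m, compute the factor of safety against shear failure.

FS = 1.14

With seepage parallel to the slope and the water table at the surface, the effective normal stress on the slip plane uses the buoyant unit weight γ' = γ_sat − γ_w while the driving shear stress uses γ_sat:
FS = [c' + γ' z cos²β tanφ'] / [γ_sat z sinβ cosβ]
(For c' = 0 this reduces to FS = (γ'/γ_sat)·tanφ'/tanβ.)
γ' = 19.3 − 9.81 = 9.49 kN/m³
Numerator = 0.0 + 9.49·2.1·cos²11.1°·tan24.4° = 0.0 + 9.49·2.1·0.9629·0.4536 = 8.705 kPa
Denominator = 19.3·2.1·sin11.1°·cos11.1° = 19.3·2.1·0.1925·0.9813 = 7.657 kPa
FS = 8.705 / 7.657 = 1.137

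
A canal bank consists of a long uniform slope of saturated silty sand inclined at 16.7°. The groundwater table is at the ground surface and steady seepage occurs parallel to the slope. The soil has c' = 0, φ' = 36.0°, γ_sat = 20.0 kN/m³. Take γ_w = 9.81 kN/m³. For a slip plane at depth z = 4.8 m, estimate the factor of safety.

With seepage parallel to the slope and the water table at the surface, the effective normal stress on the slip plane uses the buoyant unit weight γ' = γ_sat − γ_w while the driving shear stress uses γ_sat:
FS = [c' + γ' z cos²β tanφ'] / [γ_sat z sinβ cosβ]
(For c' = 0 this reduces to FS = (γ'/γ_sat)·tanφ'/tanβ.)
γ' = 20.0 − 9.81 = 10.19 kN/m³
Numerator = 0.0 + 10.19·4.8·cos²16.7°·tan36.0° = 0.0 + 10.19·4.8·0.9174·0.7265 = 32.602 kPa
Denominator = 20.0·4.8·sin16.7°·cos16.7° = 20.0·4.8·0.2874·0.9578 = 26.423 kPa
FS = 32.602 / 26.423 = 1.234

FS = 1.23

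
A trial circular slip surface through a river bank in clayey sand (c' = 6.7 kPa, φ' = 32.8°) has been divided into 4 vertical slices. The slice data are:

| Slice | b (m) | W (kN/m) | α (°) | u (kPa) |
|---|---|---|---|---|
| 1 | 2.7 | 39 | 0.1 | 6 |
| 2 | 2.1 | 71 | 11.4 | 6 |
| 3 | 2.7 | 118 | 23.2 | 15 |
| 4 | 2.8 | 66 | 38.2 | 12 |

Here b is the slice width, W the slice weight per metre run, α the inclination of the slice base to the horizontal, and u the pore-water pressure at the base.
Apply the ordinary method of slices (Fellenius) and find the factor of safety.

Ordinary method of slices: FS = Σ[c'·Δl_i + (W_i cosα_i − u_i·Δl_i)·tanφ'] / Σ W_i sinα_i, with Δl_i = b_i / cosα_i.
Slice 1: Δl = 2.7/cos0.1° = 2.700 m; N'_1 = 39·cos0.1° − 6·2.700 = 22.8; c'Δl = 18.09; W sinα = 0.1
Slice 2: Δl = 2.1/cos11.4° = 2.142 m; N'_2 = 71·cos11.4° − 6·2.142 = 56.7; c'Δl = 14.35; W sinα = 14.0
Slice 3: Δl = 2.7/cos23.2° = 2.938 m; N'_3 = 118·cos23.2° − 15·2.938 = 64.4; c'Δl = 19.68; W sinα = 46.5
Slice 4: Δl = 2.8/cos38.2° = 3.563 m; N'_4 = 66·cos38.2° − 12·3.563 = 9.1; c'Δl = 23.87; W sinα = 40.8
Σc'Δl = 76.0 kN/m; ΣN' = 153.1 kN/m; ΣW sinα = 101.4 kN/m
Resisting = 76.0 + 153.1·tan32.8° = 76.0 + 98.6 = 174.6 kN/m
FS = 174.6 / 101.4 = 1.722

FS = 1.72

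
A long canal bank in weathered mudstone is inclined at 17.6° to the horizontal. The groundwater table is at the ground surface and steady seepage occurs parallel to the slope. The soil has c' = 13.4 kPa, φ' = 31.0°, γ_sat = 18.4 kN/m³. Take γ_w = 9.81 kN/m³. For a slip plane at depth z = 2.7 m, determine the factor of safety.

FS = 1.82

With seepage parallel to the slope and the water table at the surface, the effective normal stress on the slip plane uses the buoyant unit weight γ' = γ_sat − γ_w while the driving shear stress uses γ_sat:
FS = [c' + γ' z cos²β tanφ'] / [γ_sat z sinβ cosβ]
γ' = 18.4 − 9.81 = 8.59 kN/m³
Numerator = 13.4 + 8.59·2.7·cos²17.6°·tan31.0° = 13.4 + 8.59·2.7·0.9086·0.6009 = 26.062 kPa
Denominator = 18.4·2.7·sin17.6°·cos17.6° = 18.4·2.7·0.3024·0.9532 = 14.319 kPa
FS = 26.062 / 14.319 = 1.820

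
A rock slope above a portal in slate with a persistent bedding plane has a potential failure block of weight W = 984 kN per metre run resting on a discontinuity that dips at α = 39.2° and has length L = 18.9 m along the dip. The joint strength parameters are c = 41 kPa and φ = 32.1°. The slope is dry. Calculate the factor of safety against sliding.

Resolving the block weight along and normal to the plane and applying the Mohr–Coulomb strength on the joint:
N' = W cosα = 984·cos39.2° = 762.5 kN/m
Driving force T = W sinα = 984·sin39.2° = 621.9 kN/m
Resisting force R = c·L + N'·tanφ = 41·18.9 + 762.5·tan32.1° = 774.9 + 478.3 = 1253.2 kN/m
FS = R / T = 1253.2 / 621.9 = 2.015

FS = 2.02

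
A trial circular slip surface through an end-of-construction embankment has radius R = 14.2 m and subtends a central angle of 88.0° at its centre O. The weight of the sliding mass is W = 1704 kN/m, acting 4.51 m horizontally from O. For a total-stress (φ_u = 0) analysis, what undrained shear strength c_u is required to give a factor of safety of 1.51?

FS = c_u·L_a·R / (W·d), so c_u = FS·W·d / (L_a·R).
Arc length L_a = R·θ = 14.2·(88.0°·π/180) = 14.2·1.5359 = 21.81 m
c_u = 1.51·1704·4.51 / (21.81·14.2) = 11604.4 / 309.70 = 37.47 kPa

c_u = 37.5 kPa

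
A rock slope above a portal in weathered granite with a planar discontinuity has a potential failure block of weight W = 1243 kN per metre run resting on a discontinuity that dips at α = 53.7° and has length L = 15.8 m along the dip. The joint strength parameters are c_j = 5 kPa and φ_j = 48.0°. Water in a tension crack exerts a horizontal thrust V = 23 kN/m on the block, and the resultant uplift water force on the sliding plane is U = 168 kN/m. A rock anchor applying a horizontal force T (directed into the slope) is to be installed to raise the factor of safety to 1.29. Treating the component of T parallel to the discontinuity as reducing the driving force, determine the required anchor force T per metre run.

T = 374 kN/m

Resolving forces along and normal to the sliding plane, with the horizontal anchor force T adding T·sinα to the effective normal force and T·cosα acting up the plane against the driving force:
FS = [c_jL + (W cosα − U − V sinα + T sinα) tanφ_j] / [W sinα + V cosα − T cosα]
Without the anchor: N' = 549.3 kN/m, driving T_d = 1015.4 kN/m, resisting R = 5·15.8 + 549.3·tan48.0° = 689.1 kN/m, FS = 0.68.
Setting FS = 1.29 and solving for T:
1.29·(1015.4 − T cos53.7°) = 689.1 + T sin53.7°·tan48.0°
T·(sin53.7°·tan48.0° + 1.29·cos53.7°) = 1.29·1015.4 − 689.1
T·(0.8059·1.1106 + 1.29·0.5920) = 1309.8 − 689.1 = 620.7
T·1.6588 = 620.7
T = 374.2 kN/m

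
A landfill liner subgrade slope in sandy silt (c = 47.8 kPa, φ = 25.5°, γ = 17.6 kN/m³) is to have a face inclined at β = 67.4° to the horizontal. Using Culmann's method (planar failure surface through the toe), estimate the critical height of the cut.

H_c = 35.40 m

Culmann's analysis gives the critical failure plane at α_cr = (β + φ)/2 = (67.4 + 25.5)/2 = 46.5°, and the critical height
H_c = (4c/γ) · sinβ cosφ / [1 − cos(β − φ)]
    = (4·47.8/17.6) · sin67.4°·cos25.5° / [1 − cos(41.9°)]
    = 10.864 · 0.9232·0.9026 / [1 − 0.7443]
    = 10.864 · 0.8333 / 0.2557
    = 35.40 m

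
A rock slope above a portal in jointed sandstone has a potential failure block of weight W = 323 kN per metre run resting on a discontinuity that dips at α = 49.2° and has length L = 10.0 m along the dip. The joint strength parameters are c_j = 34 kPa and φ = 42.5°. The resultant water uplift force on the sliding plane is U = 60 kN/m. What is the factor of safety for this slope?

Resolving the block weight along and normal to the plane and applying the Mohr–Coulomb strength on the joint:
N' = W cosα − U = 323·cos49.2° − 60 = 151.1 kN/m
Driving force T = W sinα = 323·sin49.2° = 244.5 kN/m
Resisting force R = c_j·L + N'·tanφ = 34·10.0 + 151.1·tan42.5° = 340.0 + 138.4 = 478.4 kN/m
FS = R / T = 478.4 / 244.5 = 1.957

FS = 1.96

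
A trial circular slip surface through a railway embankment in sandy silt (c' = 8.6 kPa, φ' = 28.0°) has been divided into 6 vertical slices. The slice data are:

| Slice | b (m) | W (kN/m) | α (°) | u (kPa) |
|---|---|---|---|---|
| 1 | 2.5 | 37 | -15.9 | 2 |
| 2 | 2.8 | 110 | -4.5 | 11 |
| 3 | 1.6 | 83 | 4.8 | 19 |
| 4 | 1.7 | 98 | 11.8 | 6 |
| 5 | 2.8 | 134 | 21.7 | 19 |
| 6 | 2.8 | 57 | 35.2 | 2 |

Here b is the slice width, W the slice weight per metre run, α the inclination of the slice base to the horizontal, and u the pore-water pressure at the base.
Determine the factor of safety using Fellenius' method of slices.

Ordinary method of slices: FS = Σ[c'·Δl_i + (W_i cosα_i − u_i·Δl_i)·tanφ'] / Σ W_i sinα_i, with Δl_i = b_i / cosα_i.
Slice 1: Δl = 2.5/cos(-15.9°) = 2.599 m; N'_1 = 37·cos(-15.9°) − 2·2.599 = 30.4; c'Δl = 22.36; W sinα = -10.1
Slice 2: Δl = 2.8/cos(-4.5°) = 2.809 m; N'_2 = 110·cos(-4.5°) − 11·2.809 = 78.8; c'Δl = 24.15; W sinα = -8.6
Slice 3: Δl = 1.6/cos4.8° = 1.606 m; N'_3 = 83·cos4.8° − 19·1.606 = 52.2; c'Δl = 13.81; W sinα = 6.9
Slice 4: Δl = 1.7/cos11.8° = 1.737 m; N'_4 = 98·cos11.8° − 6·1.737 = 85.5; c'Δl = 14.94; W sinα = 20.0
Slice 5: Δl = 2.8/cos21.7° = 3.014 m; N'_5 = 134·cos21.7° − 19·3.014 = 67.2; c'Δl = 25.92; W sinα = 49.5
Slice 6: Δl = 2.8/cos35.2° = 3.427 m; N'_6 = 57·cos35.2° − 2·3.427 = 39.7; c'Δl = 29.47; W sinα = 32.9
Σc'Δl = 130.6 kN/m; ΣN' = 353.8 kN/m; ΣW sinα = 90.6 kN/m
Resisting = 130.6 + 353.8·tan28.0° = 130.6 + 188.1 = 318.8 kN/m
FS = 318.8 / 90.6 = 3.518

FS = 3.52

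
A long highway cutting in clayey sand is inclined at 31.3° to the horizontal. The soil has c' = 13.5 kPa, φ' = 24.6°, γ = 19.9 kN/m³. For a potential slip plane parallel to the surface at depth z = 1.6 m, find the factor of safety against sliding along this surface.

FS = 1.71

For an infinite slope with a slip plane parallel to the surface (no pore pressure): FS = [c' + γz cos²β tanφ'] / [γz sinβ cosβ].
γz = 19.9·1.6 = 31.84 kN/m²
Numerator = 13.5 + 31.84·cos²31.3°·tan24.6° = 13.5 + 31.84·0.7301·0.4578 = 24.143 kPa
Denominator = 31.84·sin31.3°·cos31.3° = 31.84·0.5195·0.8545 = 14.134 kPa
FS = 24.143 / 14.134 = 1.708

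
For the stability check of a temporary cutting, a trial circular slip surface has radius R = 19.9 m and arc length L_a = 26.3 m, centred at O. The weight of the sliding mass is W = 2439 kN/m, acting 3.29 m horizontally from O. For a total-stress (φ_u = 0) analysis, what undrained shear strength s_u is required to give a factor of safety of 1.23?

FS = s_u·L_a·R / (W·d), so s_u = FS·W·d / (L_a·R).
s_u = 1.23·2439·3.29 / (26.30·19.9) = 9869.9 / 523.37 = 18.86 kPa

s_u = 18.9 kPa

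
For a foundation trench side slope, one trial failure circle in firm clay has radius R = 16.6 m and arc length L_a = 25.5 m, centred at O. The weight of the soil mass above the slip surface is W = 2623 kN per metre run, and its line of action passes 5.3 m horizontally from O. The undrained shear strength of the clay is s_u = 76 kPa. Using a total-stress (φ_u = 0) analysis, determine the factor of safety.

FS = 2.31

Taking moments about the centre O, the resisting moment is provided by the undrained shear strength acting along the arc:
M_R = s_u·L_a·R = 76·25.50·16.6 = 32170.8 kN·m/m
M_D = W·d = 2623·5.3 = 13901.9 kN·m/m
FS = M_R / M_D = 32170.8 / 13901.9 = 2.314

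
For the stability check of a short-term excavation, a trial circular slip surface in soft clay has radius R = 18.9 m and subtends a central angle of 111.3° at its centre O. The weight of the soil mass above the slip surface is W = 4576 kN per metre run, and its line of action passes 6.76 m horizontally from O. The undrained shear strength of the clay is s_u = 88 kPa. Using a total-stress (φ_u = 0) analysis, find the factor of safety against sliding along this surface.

FS = 1.97

Taking moments about the centre O, the resisting moment is provided by the undrained shear strength acting along the arc:
Arc length L_a = R·θ = 18.9·(111.3°·π/180) = 18.9·1.9426 = 36.71 m
M_R = s_u·L_a·R = 88·36.71·18.9 = 61063.1 kN·m/m
M_D = W·d = 4576·6.76 = 30933.8 kN·m/m
FS = M_R / M_D = 61063.1 / 30933.8 = 1.974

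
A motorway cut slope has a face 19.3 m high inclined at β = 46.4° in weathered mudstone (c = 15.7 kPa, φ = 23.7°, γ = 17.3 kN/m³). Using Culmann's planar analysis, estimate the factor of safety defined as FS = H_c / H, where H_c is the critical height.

FS = 1.61

H_c = (4c/γ) · sinβ cosφ / [1 − cos(β − φ)]
    = (4·15.7/17.3) · sin46.4°·cos23.7° / [1 − cos22.7°]
    = 3.630 · 0.6631 / 0.0775 = 31.07 m
FS = H_c / H = 31.07 / 19.3 = 1.610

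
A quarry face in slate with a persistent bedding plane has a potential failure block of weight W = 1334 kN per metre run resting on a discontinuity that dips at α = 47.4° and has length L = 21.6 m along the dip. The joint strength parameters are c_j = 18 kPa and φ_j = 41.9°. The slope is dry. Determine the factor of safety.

Resolving the block weight along and normal to the plane and applying the Mohr–Coulomb strength on the joint:
N' = W cosα = 1334·cos47.4° = 903.0 kN/m
Driving force T = W sinα = 1334·sin47.4° = 982.0 kN/m
Resisting force R = c_j·L + N'·tanφ_j = 18·21.6 + 903.0·tan41.9° = 388.8 + 810.2 = 1199.0 kN/m
FS = R / T = 1199.0 / 982.0 = 1.221

FS = 1.22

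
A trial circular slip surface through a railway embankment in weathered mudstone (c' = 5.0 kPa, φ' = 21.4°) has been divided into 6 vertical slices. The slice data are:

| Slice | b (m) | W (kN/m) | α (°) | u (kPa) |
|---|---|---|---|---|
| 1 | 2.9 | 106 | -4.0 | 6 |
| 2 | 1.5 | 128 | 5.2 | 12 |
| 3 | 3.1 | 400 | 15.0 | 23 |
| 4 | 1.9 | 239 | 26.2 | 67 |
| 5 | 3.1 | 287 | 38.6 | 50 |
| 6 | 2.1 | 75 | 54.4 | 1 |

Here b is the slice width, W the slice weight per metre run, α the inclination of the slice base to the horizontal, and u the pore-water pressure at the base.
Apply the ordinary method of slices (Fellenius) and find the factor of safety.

Ordinary method of slices: FS = Σ[c'·Δl_i + (W_i cosα_i − u_i·Δl_i)·tanφ'] / Σ W_i sinα_i, with Δl_i = b_i / cosα_i.
Slice 1: Δl = 2.9/cos(-4.0°) = 2.907 m; N'_1 = 106·cos(-4.0°) − 6·2.907 = 88.3; c'Δl = 14.54; W sinα = -7.4
Slice 2: Δl = 1.5/cos5.2° = 1.506 m; N'_2 = 128·cos5.2° − 12·1.506 = 109.4; c'Δl = 7.53; W sinα = 11.6
Slice 3: Δl = 3.1/cos15.0° = 3.209 m; N'_3 = 400·cos15.0° − 23·3.209 = 312.6; c'Δl = 16.05; W sinα = 103.5
Slice 4: Δl = 1.9/cos26.2° = 2.118 m; N'_4 = 239·cos26.2° − 67·2.118 = 72.6; c'Δl = 10.59; W sinα = 105.5
Slice 5: Δl = 3.1/cos38.6° = 3.967 m; N'_5 = 287·cos38.6° − 50·3.967 = 26.0; c'Δl = 19.83; W sinα = 179.1
Slice 6: Δl = 2.1/cos54.4° = 3.607 m; N'_6 = 75·cos54.4° − 1·3.607 = 40.1; c'Δl = 18.04; W sinα = 61.0
Σc'Δl = 86.6 kN/m; ΣN' = 648.8 kN/m; ΣW sinα = 453.3 kN/m
Resisting = 86.6 + 648.8·tan21.4° = 86.6 + 254.3 = 340.8 kN/m
FS = 340.8 / 453.3 = 0.752

FS = 0.75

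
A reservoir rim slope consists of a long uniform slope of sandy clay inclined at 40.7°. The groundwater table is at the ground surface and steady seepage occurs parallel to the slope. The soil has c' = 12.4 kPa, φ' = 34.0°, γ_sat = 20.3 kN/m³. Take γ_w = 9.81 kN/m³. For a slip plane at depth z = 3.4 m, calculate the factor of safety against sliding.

With seepage parallel to the slope and the water table at the surface, the effective normal stress on the slip plane uses the buoyant unit weight γ' = γ_sat − γ_w while the driving shear stress uses γ_sat:
FS = [c' + γ' z cos²β tanφ'] / [γ_sat z sinβ cosβ]
γ' = 20.3 − 9.81 = 10.49 kN/m³
Numerator = 12.4 + 10.49·3.4·cos²40.7°·tan34.0° = 12.4 + 10.49·3.4·0.5748·0.6745 = 26.227 kPa
Denominator = 20.3·3.4·sin40.7°·cos40.7° = 20.3·3.4·0.6521·0.7581 = 34.122 kPa
FS = 26.227 / 34.122 = 0.769

FS = 0.77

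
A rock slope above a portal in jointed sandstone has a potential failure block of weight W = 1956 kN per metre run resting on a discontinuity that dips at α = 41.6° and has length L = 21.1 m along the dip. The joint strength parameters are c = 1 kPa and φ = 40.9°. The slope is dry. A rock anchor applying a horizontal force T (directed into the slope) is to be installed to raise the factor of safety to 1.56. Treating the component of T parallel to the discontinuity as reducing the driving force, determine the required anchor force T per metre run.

Resolving forces along and normal to the sliding plane, with the horizontal anchor force T adding T·sinα to the effective normal force and T·cosα acting up the plane against the driving force:
FS = [cL + (W cosα + T sinα) tanφ] / [W sinα − T cosα]
Without the anchor: N' = 1462.7 kN/m, driving T_d = 1298.6 kN/m, resisting R = 1·21.1 + 1462.7·tan40.9° = 1288.1 kN/m, FS = 0.99.
Setting FS = 1.56 and solving for T:
1.56·(1298.6 − T cos41.6°) = 1288.1 + T sin41.6°·tan40.9°
T·(sin41.6°·tan40.9° + 1.56·cos41.6°) = 1.56·1298.6 − 1288.1
T·(0.6639·0.8662 + 1.56·0.7478) = 2025.9 − 1288.1 = 737.8
T·1.7417 = 737.8
T = 423.6 kN/m

T = 424 kN/m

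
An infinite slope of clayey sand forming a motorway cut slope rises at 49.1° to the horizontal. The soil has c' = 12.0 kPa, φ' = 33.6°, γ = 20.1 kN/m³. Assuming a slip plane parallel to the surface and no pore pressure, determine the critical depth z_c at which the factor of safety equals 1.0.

Setting FS = 1.00 in FS = [c' + γz cos²β tanφ'] / [γz sinβ cosβ] and solving for z:
z = c' / [γ cosβ (FS·sinβ − cosβ·tanφ')]
  = 12.0 / [20.1·cos49.1°·(1.00·sin49.1° − cos49.1°·tan33.6°)]
  = 12.0 / [20.1·0.6547·(1.00·0.7559 − 0.6547·0.6644)]
  = 12.0 / 4.2224 = 2.842 m

z_c = 2.84 m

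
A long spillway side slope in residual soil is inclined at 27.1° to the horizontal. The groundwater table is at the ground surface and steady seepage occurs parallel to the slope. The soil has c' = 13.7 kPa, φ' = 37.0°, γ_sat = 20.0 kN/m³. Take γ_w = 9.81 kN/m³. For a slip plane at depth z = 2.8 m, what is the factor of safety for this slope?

With seepage parallel to the slope and the water table at the surface, the effective normal stress on the slip plane uses the buoyant unit weight γ' = γ_sat − γ_w while the driving shear stress uses γ_sat:
FS = [c' + γ' z cos²β tanφ'] / [γ_sat z sinβ cosβ]
γ' = 20.0 − 9.81 = 10.19 kN/m³
Numerator = 13.7 + 10.19·2.8·cos²27.1°·tan37.0° = 13.7 + 10.19·2.8·0.7925·0.7536 = 30.739 kPa
Denominator = 20.0·2.8·sin27.1°·cos27.1° = 20.0·2.8·0.4555·0.8902 = 22.710 kPa
FS = 30.739 / 22.710 = 1.354

FS = 1.35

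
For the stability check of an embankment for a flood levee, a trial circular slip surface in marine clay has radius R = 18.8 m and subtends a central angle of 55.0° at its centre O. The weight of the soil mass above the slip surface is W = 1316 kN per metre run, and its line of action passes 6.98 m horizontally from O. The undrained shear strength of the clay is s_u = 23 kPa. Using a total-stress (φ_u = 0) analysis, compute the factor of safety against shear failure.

Taking moments about the centre O, the resisting moment is provided by the undrained shear strength acting along the arc:
Arc length L_a = R·θ = 18.8·(55.0°·π/180) = 18.8·0.9599 = 18.05 m
M_R = s_u·L_a·R = 23·18.05·18.8 = 7803.4 kN·m/m
M_D = W·d = 1316·6.98 = 9185.7 kN·m/m
FS = M_R / M_D = 7803.4 / 9185.7 = 0.850

FS = 0.85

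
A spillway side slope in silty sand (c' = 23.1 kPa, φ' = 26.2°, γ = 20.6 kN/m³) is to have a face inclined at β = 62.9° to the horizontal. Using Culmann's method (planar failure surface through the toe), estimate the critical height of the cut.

H_c = 18.07 m

Culmann's analysis gives the critical failure plane at α_cr = (β + φ')/2 = (62.9 + 26.2)/2 = 44.5°, and the critical height
H_c = (4c'/γ) · sinβ cosφ' / [1 − cos(β − φ')]
    = (4·23.1/20.6) · sin62.9°·cos26.2° / [1 − cos(36.7°)]
    = 4.485 · 0.8902·0.8973 / [1 − 0.8018]
    = 4.485 · 0.7988 / 0.1982
    = 18.07 m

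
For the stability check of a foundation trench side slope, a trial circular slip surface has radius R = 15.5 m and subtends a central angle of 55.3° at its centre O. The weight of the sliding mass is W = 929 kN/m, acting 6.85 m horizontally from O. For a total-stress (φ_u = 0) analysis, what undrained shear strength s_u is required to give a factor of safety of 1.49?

FS = s_u·L_a·R / (W·d), so s_u = FS·W·d / (L_a·R).
Arc length L_a = R·θ = 15.5·(55.3°·π/180) = 15.5·0.9652 = 14.96 m
s_u = 1.49·929·6.85 / (14.96·15.5) = 9481.8 / 231.88 = 40.89 kPa

s_u = 40.9 kPa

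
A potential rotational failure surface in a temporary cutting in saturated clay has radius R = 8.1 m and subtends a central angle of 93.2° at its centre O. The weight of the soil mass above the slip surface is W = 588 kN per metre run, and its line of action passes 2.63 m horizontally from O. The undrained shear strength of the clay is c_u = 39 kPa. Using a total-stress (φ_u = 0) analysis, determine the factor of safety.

FS = 2.69

Taking moments about the centre O, the resisting moment is provided by the undrained shear strength acting along the arc:
Arc length L_a = R·θ = 8.1·(93.2°·π/180) = 8.1·1.6266 = 13.18 m
M_R = c_u·L_a·R = 39·13.18·8.1 = 4162.2 kN·m/m
M_D = W·d = 588·2.63 = 1546.4 kN·m/m
FS = M_R / M_D = 4162.2 / 1546.4 = 2.692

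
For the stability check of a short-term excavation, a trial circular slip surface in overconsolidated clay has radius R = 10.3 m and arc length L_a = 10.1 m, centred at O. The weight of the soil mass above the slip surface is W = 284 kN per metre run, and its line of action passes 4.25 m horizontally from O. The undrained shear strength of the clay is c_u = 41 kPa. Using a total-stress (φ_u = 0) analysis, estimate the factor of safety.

FS = 3.53

Taking moments about the centre O, the resisting moment is provided by the undrained shear strength acting along the arc:
M_R = c_u·L_a·R = 41·10.10·10.3 = 4265.2 kN·m/m
M_D = W·d = 284·4.25 = 1207.0 kN·m/m
FS = M_R / M_D = 4265.2 / 1207.0 = 3.534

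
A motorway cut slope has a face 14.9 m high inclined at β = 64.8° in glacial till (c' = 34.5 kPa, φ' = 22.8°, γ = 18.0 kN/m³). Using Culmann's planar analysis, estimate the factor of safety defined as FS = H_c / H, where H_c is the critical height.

H_c = (4c'/γ) · sinβ cosφ' / [1 − cos(β − φ')]
    = (4·34.5/18.0) · sin64.8°·cos22.8° / [1 − cos42.0°]
    = 7.667 · 0.8341 / 0.2569 = 24.90 m
FS = H_c / H = 24.90 / 14.9 = 1.671

FS = 1.67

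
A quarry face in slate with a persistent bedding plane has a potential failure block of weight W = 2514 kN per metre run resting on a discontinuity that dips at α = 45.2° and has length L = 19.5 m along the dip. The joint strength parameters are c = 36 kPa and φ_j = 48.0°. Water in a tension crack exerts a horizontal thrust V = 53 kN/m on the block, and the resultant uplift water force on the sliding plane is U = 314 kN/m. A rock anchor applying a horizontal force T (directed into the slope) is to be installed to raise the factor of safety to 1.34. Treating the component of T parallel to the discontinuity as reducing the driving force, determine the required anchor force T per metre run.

Resolving forces along and normal to the sliding plane, with the horizontal anchor force T adding T·sinα to the effective normal force and T·cosα acting up the plane against the driving force:
FS = [cL + (W cosα − U − V sinα + T sinα) tanφ_j] / [W sinα + V cosα − T cosα]
Without the anchor: N' = 1419.8 kN/m, driving T_d = 1821.2 kN/m, resisting R = 36·19.5 + 1419.8·tan48.0° = 2278.9 kN/m, FS = 1.25.
Setting FS = 1.34 and solving for T:
1.34·(1821.2 − T cos45.2°) = 2278.9 + T sin45.2°·tan48.0°
T·(sin45.2°·tan48.0° + 1.34·cos45.2°) = 1.34·1821.2 − 2278.9
T·(0.7096·1.1106 + 1.34·0.7046) = 2440.4 − 2278.9 = 161.5
T·1.7323 = 161.5
T = 93.2 kN/m

T = 93 kN/m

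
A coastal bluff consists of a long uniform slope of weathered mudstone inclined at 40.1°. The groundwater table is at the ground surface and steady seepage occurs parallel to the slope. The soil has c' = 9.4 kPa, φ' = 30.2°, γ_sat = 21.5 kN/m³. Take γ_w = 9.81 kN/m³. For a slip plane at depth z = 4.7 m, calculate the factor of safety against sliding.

FS = 0.56

With seepage parallel to the slope and the water table at the surface, the effective normal stress on the slip plane uses the buoyant unit weight γ' = γ_sat − γ_w while the driving shear stress uses γ_sat:
FS = [c' + γ' z cos²β tanφ'] / [γ_sat z sinβ cosβ]
γ' = 21.5 − 9.81 = 11.69 kN/m³
Numerator = 9.4 + 11.69·4.7·cos²40.1°·tan30.2° = 9.4 + 11.69·4.7·0.5851·0.5820 = 28.110 kPa
Denominator = 21.5·4.7·sin40.1°·cos40.1° = 21.5·4.7·0.6441·0.7649 = 49.788 kPa
FS = 28.110 / 49.788 = 0.565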